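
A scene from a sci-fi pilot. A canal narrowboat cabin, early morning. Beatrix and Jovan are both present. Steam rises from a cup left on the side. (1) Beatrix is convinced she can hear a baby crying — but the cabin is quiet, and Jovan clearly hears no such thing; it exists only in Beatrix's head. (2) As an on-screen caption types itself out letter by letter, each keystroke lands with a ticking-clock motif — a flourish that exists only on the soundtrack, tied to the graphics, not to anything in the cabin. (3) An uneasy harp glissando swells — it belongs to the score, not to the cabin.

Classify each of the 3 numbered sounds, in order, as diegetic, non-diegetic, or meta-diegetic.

(1) subjective to Beatrix: the cabin is silent and Jovan hears nothing → meta-diegetic.
(2) is non-diegetic: it accompanies on-screen graphics, not anything inside the story world.
(3) nothing in the cabin produces it and the characters don't hear it — pure soundtrack → non-diegetic.

meta-diegetic, non-diegetic, non-diegetic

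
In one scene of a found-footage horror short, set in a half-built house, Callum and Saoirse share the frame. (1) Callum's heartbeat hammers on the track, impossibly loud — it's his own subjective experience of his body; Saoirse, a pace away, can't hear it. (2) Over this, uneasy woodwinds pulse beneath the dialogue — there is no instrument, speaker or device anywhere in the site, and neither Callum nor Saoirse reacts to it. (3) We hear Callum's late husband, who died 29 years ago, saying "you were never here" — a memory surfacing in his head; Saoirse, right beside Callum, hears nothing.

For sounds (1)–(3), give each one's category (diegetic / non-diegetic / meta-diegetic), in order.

meta-diegetic, non-diegetic, meta-diegetic

Sound (1): it's Callum's internal bodily sensation rendered as sound; only Callum 'hears' it, so meta-diegetic.
Sound (2): nothing in the site produces it and the characters don't hear it — pure soundtrack, so non-diegetic.
Sound (3): the voice is a memory playing only inside Callum's mind; Saoirse can't hear it, so meta-diegetic.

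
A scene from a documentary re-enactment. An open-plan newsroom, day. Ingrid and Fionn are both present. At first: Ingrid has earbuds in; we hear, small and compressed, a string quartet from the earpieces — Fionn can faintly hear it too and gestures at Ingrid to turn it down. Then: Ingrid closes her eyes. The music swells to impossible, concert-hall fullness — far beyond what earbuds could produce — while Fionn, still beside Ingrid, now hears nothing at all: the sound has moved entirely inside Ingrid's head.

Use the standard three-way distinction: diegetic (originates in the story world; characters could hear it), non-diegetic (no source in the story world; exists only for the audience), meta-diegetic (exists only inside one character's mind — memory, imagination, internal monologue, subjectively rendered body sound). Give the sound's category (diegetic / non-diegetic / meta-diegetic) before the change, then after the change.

diegetic, meta-diegetic

Before the change: the earbuds are a physical source both characters can hear → diegetic.
After the change: the music now exists only as Ingrid's subjective experience; Fionn can no longer hear it → meta-diegetic.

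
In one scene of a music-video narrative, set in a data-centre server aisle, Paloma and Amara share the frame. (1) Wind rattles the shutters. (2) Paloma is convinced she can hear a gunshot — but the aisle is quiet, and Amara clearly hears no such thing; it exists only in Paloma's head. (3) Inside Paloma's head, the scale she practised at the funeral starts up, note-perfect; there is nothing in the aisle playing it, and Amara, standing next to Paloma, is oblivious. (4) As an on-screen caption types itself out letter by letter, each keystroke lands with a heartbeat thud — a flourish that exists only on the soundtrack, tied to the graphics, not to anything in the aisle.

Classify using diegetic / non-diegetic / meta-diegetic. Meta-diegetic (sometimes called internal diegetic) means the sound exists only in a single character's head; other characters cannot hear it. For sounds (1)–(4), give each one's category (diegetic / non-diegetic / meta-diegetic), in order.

diegetic, meta-diegetic, meta-diegetic, non-diegetic

Sound (1): wind is part of the location's real environment, so diegetic.
Sound (2): the sound is imagined by Paloma; nothing in the story world is producing it and Amara can't hear it, so meta-diegetic.
(3) it lives in Paloma's subjectivity, not in the aisle → meta-diegetic.
(4) it accompanies on-screen graphics, not anything inside the story world → non-diegetic.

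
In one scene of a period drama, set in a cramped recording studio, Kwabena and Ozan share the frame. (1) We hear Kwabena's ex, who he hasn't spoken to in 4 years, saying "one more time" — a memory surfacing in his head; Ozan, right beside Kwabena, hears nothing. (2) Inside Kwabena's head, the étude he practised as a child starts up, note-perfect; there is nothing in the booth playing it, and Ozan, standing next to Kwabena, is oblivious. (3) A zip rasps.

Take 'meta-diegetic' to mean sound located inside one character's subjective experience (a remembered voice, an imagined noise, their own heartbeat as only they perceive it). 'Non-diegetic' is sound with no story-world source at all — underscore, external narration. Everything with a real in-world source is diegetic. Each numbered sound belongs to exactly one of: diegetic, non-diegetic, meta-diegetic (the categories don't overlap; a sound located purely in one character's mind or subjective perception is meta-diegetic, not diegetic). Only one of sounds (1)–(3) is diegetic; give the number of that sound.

3

Sound (1): the voice is a memory playing only inside Kwabena's mind; Ozan can't hear it, so meta-diegetic.
(2) it lives in Kwabena's subjectivity, not in the booth → meta-diegetic.
Sound (3): a zip is a real object/event in the scene's world, so diegetic.
Only (3) is diegetic.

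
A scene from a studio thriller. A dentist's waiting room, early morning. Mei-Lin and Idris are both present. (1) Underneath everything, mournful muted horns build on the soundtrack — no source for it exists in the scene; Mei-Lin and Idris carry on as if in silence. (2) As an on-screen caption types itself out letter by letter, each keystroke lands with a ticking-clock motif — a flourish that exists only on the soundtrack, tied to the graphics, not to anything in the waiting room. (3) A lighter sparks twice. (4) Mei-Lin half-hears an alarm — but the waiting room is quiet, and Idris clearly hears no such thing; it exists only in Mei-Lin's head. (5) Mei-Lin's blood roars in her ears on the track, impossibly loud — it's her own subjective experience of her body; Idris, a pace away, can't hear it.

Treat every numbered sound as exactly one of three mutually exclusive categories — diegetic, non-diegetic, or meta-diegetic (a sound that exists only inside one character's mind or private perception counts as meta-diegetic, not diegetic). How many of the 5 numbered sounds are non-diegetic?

(1) it has no source in the story world and no character can hear it — it's underscore → non-diegetic.
Sound (2): sound married to a title/caption — outside the diegesis by definition, so non-diegetic.
(3) is diegetic: a lighter is a real object/event in the scene's world.
(4) is meta-diegetic: Mei-Lin alone 'hears' it — an imagined sound, not present in the space.
(5) a subjective body sound — Mei-Lin's private perception, inaudible to Idris → meta-diegetic.
So 2 of the 5 are non-diegetic: (1), (2).

2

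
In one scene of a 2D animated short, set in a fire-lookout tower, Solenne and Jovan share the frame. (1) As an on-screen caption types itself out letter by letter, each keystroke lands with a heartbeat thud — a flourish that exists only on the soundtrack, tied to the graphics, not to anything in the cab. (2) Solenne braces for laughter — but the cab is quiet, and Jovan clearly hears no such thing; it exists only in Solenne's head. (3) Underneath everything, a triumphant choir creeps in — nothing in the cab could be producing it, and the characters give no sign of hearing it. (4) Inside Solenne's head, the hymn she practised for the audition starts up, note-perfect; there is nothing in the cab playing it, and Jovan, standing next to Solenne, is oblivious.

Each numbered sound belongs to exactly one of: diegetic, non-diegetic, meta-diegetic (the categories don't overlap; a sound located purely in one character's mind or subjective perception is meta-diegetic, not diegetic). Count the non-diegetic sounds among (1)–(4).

(1) the caption isn't part of the story world, so neither is the sound tied to it → non-diegetic.
(2) subjective to Solenne: the cab is silent and Jovan hears nothing → meta-diegetic.
(3) is non-diegetic: it has no source in the story world and no character can hear it — it's underscore.
(4) remembered music, private to Solenne — Jovan is oblivious because it isn't in the room → meta-diegetic.
So 2 of the 4 are non-diegetic: (1), (3).

2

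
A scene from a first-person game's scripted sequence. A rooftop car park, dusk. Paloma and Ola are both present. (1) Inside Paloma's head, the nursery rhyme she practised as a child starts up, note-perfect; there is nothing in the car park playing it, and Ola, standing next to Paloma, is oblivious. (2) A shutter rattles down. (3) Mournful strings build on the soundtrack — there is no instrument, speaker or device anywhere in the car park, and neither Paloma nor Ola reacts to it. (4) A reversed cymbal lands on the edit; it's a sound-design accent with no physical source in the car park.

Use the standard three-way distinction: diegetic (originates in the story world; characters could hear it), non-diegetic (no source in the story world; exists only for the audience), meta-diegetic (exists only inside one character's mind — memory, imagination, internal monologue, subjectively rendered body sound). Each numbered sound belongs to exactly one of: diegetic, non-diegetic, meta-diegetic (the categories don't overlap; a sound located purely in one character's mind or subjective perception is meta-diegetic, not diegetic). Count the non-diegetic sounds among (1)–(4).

(1) remembered music, private to Paloma — Ola is oblivious because it isn't in the room → meta-diegetic.
Sound (2): a shutter is a real object/event in the scene's world, so diegetic.
Sound (3): nothing in the car park produces it and the characters don't hear it — pure soundtrack, so non-diegetic.
Sound (4): nothing in the scene produces it; it's an accent added for the audience, so non-diegetic.
So 2 of the 4 are non-diegetic: (3), (4).

2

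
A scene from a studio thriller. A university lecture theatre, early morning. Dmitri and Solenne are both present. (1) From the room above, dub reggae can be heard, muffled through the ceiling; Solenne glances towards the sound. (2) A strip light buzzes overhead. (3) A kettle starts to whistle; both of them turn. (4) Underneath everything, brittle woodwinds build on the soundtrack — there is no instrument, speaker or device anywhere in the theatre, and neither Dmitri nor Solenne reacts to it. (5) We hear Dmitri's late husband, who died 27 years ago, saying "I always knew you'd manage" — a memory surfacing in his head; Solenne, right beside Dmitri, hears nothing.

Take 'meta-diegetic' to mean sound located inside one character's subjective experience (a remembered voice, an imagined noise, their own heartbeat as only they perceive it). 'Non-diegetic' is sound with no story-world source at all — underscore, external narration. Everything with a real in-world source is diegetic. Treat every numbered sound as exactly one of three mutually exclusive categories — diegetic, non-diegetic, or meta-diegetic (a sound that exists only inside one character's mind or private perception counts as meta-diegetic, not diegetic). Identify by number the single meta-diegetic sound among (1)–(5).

(1) the music has an off-screen but real-world source and a character hears it → diegetic.
(2) is diegetic: a strip light is part of the location's real environment.
(3) is diegetic: a kettle is a real object/event in the scene's world.
Sound (4): it has no source in the story world and no character can hear it — it's underscore, so non-diegetic.
Sound (5): a remembered line, private to Dmitri — not present in the room, not audible to Solenne, so meta-diegetic.
Only (5) is meta-diegetic.

5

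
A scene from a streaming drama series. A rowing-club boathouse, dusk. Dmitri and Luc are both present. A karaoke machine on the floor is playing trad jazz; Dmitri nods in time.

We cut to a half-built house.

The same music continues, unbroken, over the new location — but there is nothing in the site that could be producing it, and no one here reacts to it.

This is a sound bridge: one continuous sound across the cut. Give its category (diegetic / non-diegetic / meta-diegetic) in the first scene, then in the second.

Scene one: a karaoke machine is an on-screen source and Dmitri reacts to it → diegetic.
Scene two: there is no source in the site and no one hears it — it's now underscore → non-diegetic.

diegetic, non-diegetic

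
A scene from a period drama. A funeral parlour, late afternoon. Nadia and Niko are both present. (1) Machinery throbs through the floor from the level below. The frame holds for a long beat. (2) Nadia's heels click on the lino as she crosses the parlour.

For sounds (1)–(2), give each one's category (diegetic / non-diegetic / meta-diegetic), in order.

diegetic, diegetic

(1) is diegetic: it's the actual ambient sound of the location.
(2) is diegetic: it's the physical sound of Nadia moving in the space.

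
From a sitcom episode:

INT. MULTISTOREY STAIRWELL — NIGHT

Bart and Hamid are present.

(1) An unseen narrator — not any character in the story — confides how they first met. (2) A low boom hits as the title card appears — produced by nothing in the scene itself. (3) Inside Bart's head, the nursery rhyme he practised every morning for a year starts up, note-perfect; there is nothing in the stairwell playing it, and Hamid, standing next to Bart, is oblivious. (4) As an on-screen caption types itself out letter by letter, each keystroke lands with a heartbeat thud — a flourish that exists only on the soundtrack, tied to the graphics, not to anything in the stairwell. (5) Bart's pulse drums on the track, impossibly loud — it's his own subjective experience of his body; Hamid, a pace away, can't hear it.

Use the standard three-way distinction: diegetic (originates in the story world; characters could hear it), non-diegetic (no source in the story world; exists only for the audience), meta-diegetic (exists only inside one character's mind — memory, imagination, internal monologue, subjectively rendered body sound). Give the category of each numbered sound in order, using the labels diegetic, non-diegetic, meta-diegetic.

Sound (1): the narrator exists outside the story world, addressing only the audience, so non-diegetic.
(2) is non-diegetic: nothing in the scene produces it; it's an accent added for the audience.
(3) the music is a memory playing inside Bart's mind alone; no real-world source, Hamid can't hear it → meta-diegetic.
(4) is non-diegetic: the caption isn't part of the story world, so neither is the sound tied to it.
Sound (5): a subjective body sound — Bart's private perception, inaudible to Hamid, so meta-diegetic.

non-diegetic, non-diegetic, meta-diegetic, non-diegetic, meta-diegetic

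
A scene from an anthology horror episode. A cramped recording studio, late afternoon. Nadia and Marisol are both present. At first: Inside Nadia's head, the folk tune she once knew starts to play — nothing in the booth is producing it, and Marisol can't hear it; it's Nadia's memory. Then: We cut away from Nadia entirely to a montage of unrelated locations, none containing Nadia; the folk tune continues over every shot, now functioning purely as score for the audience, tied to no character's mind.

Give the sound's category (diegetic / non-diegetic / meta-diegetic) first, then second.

First: the music lives inside Nadia's mind alone; Marisol can't hear it → meta-diegetic.
Second: once it plays over shots Nadia isn't in, detached from any character's subjectivity, it's conventional underscore → non-diegetic.

meta-diegetic, non-diegetic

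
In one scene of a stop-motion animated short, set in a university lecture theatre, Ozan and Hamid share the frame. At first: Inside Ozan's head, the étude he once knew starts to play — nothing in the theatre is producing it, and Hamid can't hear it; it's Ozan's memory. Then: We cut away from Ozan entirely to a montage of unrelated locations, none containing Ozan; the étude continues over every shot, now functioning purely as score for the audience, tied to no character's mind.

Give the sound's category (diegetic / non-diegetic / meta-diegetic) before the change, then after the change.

Before the change: the music lives inside Ozan's mind alone; Hamid can't hear it → meta-diegetic.
After the change: once it plays over shots Ozan isn't in, detached from any character's subjectivity, it's conventional underscore → non-diegetic.

meta-diegetic, non-diegetic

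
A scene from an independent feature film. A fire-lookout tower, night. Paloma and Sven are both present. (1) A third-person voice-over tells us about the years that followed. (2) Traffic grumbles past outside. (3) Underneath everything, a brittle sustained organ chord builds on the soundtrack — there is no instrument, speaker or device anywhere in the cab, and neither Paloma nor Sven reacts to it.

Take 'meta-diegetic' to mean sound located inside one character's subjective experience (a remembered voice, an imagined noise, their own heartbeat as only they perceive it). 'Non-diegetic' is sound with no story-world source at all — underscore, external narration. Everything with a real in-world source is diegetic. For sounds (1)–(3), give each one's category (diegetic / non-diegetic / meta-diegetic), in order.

non-diegetic, diegetic, non-diegetic

(1) external voice-over — not a character, not heard by anyone in the scene → non-diegetic.
(2) ambient/room sound belonging to the story's physical space → diegetic.
Sound (3): score with no on-screen or off-screen source; it exists for the audience alone, so non-diegetic.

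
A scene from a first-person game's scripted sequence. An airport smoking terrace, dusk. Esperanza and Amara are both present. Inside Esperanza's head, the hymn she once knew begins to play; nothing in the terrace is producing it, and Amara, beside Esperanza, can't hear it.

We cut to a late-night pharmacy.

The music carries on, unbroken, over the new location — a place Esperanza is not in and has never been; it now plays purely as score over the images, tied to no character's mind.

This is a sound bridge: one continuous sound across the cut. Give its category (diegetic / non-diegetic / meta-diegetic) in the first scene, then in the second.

meta-diegetic, non-diegetic

Scene one: the music exists only inside Esperanza's mind; Amara can't hear it → meta-diegetic.
Scene two: it's detached from Esperanza entirely and plays over unrelated images with no in-world source — conventional underscore → non-diegetic.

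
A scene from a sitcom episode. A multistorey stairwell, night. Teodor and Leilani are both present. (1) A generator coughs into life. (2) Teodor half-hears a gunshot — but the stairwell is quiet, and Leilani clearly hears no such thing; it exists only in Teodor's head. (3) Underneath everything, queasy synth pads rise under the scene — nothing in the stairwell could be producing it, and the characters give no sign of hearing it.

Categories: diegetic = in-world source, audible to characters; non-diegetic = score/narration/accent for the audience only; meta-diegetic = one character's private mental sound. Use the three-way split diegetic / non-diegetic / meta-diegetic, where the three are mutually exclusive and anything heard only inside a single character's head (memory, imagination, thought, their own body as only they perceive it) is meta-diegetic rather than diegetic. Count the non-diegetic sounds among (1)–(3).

(1) is diegetic: an in-world source (a generator); characters could hear it.
(2) Teodor alone 'hears' it — an imagined sound, not present in the space → meta-diegetic.
(3) is non-diegetic: nothing in the stairwell produces it and the characters don't hear it — pure soundtrack.
Non-diegetic: (3) — that's 1.

1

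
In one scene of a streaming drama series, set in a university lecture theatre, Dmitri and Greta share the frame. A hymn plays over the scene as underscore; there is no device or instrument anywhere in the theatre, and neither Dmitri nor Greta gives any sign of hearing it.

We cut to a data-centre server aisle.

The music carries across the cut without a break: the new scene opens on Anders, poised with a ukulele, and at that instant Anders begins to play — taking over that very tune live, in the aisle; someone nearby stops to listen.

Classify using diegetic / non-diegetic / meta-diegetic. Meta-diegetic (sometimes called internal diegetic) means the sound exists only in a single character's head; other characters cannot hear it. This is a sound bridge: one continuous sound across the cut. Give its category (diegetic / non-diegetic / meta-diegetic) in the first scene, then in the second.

non-diegetic, diegetic

Scene one: there's no in-world source anywhere and no character hears it — underscore for the audience only → non-diegetic.
Scene two: from the moment Anders starts playing, the tune is being performed on a ukulele inside the story world and another character hears it → diegetic.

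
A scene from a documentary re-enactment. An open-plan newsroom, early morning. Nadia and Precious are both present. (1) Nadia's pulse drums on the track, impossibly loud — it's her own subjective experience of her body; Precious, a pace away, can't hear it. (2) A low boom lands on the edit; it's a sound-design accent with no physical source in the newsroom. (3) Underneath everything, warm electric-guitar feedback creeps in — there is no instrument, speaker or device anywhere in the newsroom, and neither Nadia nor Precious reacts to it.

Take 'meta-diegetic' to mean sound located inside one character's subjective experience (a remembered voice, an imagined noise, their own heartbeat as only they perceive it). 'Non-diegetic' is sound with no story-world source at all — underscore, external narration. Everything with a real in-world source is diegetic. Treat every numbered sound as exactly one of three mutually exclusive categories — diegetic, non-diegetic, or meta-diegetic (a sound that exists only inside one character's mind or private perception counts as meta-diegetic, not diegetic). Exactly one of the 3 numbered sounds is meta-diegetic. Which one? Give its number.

1

(1) a subjective body sound — Nadia's private perception, inaudible to Precious → meta-diegetic.
Sound (2): it's a sound-design accent with no in-world source; no one in the scene can hear it, so non-diegetic.
(3) nothing in the newsroom produces it and the characters don't hear it — pure soundtrack → non-diegetic.
Only (1) is meta-diegetic.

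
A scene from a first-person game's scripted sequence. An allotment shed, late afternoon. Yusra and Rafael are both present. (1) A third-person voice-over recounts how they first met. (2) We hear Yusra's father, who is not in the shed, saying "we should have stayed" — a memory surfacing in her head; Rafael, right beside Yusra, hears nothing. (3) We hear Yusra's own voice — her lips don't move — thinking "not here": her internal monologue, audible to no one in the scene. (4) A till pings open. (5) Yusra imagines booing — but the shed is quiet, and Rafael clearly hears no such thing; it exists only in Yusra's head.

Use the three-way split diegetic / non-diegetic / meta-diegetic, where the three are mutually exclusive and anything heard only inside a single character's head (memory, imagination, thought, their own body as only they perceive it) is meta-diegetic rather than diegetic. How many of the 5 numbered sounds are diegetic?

1

(1) is non-diegetic: commentary laid over the scene from outside the fiction.
(2) it's Yusra's recollection rendered as sound; the other character can't hear it → meta-diegetic.
(3) is meta-diegetic: Yusra's thought-voice: a private mental sound no other character can hear.
Sound (4): an in-world source (a till); characters could hear it, so diegetic.
(5) subjective to Yusra: the shed is silent and Rafael hears nothing → meta-diegetic.
Diegetic: (4) — that's 1.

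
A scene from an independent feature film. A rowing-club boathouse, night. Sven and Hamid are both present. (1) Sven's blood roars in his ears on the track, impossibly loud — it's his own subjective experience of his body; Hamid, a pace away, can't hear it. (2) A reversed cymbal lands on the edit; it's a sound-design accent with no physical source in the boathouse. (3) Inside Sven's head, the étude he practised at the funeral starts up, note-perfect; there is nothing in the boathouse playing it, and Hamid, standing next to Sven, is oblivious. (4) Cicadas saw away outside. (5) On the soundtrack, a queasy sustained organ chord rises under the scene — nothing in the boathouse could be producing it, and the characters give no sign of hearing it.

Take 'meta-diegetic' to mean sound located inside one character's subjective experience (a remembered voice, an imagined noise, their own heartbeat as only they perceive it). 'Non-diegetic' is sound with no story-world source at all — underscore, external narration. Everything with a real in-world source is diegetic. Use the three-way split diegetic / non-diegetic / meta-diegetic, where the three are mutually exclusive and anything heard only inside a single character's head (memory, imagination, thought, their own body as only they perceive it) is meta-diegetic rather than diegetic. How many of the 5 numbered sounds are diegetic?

(1) is meta-diegetic: it's Sven's internal bodily sensation rendered as sound; only Sven 'hears' it.
(2) an editorial stinger — it belongs to the cut, not the story world → non-diegetic.
(3) the music is a memory playing inside Sven's mind alone; no real-world source, Hamid can't hear it → meta-diegetic.
Sound (4): ambient/room sound belonging to the story's physical space, so diegetic.
(5) is non-diegetic: score with no on-screen or off-screen source; it exists for the audience alone.
So 1 of the 5 is diegetic: (4).

1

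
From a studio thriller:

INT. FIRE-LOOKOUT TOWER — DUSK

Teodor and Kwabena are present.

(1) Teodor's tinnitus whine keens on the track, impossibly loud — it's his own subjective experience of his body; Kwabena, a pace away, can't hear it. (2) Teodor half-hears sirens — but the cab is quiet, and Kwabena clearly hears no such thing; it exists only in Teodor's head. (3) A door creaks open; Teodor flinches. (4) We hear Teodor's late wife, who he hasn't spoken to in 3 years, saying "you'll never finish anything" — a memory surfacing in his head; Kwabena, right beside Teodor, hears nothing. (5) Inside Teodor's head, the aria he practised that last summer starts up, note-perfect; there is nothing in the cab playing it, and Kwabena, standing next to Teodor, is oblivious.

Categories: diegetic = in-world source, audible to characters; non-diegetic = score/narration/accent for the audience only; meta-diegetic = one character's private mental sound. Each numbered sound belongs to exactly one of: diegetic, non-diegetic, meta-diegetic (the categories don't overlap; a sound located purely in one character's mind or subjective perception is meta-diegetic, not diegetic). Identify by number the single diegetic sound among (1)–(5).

3

(1) a subjective body sound — Teodor's private perception, inaudible to Kwabena → meta-diegetic.
(2) is meta-diegetic: subjective to Teodor: the cab is silent and Kwabena hears nothing.
Sound (3): a door is a real object/event in the scene's world, so diegetic.
Sound (4): the voice is a memory playing only inside Teodor's mind; Kwabena can't hear it, so meta-diegetic.
Sound (5): it lives in Teodor's subjectivity, not in the cab, so meta-diegetic.
Only (3) is diegetic.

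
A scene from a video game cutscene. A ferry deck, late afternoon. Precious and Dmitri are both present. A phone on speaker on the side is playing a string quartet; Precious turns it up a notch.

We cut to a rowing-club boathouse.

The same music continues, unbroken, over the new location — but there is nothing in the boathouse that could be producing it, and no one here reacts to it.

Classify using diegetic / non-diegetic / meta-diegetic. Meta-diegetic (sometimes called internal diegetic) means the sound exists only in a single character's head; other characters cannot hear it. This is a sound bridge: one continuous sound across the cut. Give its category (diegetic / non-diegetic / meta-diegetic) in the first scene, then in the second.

Scene one: a phone on speaker is an on-screen source and Precious reacts to it → diegetic.
Scene two: there is no source in the boathouse and no one hears it — it's now underscore → non-diegetic.

diegetic, non-diegetic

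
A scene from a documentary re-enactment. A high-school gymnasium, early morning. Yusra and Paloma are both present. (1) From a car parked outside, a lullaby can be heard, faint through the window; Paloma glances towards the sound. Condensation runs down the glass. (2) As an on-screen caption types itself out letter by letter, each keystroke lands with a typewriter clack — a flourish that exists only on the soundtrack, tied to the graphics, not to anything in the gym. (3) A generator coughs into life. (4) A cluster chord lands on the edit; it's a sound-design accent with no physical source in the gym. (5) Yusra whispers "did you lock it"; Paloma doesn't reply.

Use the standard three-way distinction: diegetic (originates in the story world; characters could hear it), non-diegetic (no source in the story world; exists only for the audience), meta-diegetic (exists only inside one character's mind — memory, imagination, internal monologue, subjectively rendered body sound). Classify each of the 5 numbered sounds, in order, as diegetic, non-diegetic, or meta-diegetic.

(1) off-screen diegetic: the source is out of frame but still in the story's space → diegetic.
(2) is non-diegetic: the caption isn't part of the story world, so neither is the sound tied to it.
(3) a generator is a real object/event in the scene's world → diegetic.
(4) nothing in the scene produces it; it's an accent added for the audience → non-diegetic.
Sound (5): Yusra is a character speaking aloud in the scene, so diegetic.

diegetic, non-diegetic, diegetic, non-diegetic, diegetic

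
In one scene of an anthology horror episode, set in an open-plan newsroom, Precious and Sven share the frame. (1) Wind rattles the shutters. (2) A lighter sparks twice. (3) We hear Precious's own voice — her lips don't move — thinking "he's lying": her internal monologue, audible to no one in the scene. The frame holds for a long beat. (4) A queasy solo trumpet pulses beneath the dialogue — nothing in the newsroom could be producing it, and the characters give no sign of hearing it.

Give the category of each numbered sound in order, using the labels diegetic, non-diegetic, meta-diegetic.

diegetic, diegetic, meta-diegetic, non-diegetic

(1) ambient/room sound belonging to the story's physical space → diegetic.
Sound (2): the sound comes from a lighter physically present in the location, so diegetic.
(3) Precious's thought-voice: a private mental sound no other character can hear → meta-diegetic.
Sound (4): it has no source in the story world and no character can hear it — it's underscore, so non-diegetic.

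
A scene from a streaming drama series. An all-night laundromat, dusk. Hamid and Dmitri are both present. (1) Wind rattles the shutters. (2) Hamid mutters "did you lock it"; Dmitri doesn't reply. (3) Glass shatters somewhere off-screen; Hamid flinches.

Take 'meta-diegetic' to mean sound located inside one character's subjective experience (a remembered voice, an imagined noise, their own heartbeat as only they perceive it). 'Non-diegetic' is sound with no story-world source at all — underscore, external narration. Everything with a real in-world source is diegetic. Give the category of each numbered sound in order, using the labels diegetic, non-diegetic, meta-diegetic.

diegetic, diegetic, diegetic

Sound (1): it's the actual ambient sound of the location, so diegetic.
(2) Hamid is a character speaking aloud in the scene → diegetic.
(3) is diegetic: glass is a real object/event in the scene's world.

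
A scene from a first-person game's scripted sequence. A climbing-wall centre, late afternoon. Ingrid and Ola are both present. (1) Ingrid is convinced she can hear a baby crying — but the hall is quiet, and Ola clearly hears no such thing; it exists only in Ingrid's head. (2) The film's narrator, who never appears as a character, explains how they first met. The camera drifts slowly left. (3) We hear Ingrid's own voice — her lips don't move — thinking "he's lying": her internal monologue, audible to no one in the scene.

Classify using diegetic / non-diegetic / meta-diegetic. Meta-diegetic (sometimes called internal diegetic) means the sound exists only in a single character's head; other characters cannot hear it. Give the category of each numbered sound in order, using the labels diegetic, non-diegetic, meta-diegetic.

(1) the sound is imagined by Ingrid; nothing in the story world is producing it and Ola can't hear it → meta-diegetic.
(2) the narrator exists outside the story world, addressing only the audience → non-diegetic.
(3) internal monologue — inside Ingrid's mind, not spoken into the scene → meta-diegetic.

meta-diegetic, non-diegetic, meta-diegetic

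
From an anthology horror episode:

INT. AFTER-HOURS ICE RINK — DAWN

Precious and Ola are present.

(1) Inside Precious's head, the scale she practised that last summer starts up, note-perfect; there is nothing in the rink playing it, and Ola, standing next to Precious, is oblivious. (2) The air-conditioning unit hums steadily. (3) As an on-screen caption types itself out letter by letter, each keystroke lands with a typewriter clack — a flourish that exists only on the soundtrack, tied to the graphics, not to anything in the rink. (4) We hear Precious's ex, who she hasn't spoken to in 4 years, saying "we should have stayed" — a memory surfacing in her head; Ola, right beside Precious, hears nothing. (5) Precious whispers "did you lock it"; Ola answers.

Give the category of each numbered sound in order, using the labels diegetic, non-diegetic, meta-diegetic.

meta-diegetic, diegetic, non-diegetic, meta-diegetic, diegetic

(1) is meta-diegetic: the music is a memory playing inside Precious's mind alone; no real-world source, Ola can't hear it.
(2) the air-conditioning unit is part of the location's real environment → diegetic.
(3) sound married to a title/caption — outside the diegesis by definition → non-diegetic.
Sound (4): it's Precious's recollection rendered as sound; the other character can't hear it, so meta-diegetic.
(5) is diegetic: spoken by a character present in the story world.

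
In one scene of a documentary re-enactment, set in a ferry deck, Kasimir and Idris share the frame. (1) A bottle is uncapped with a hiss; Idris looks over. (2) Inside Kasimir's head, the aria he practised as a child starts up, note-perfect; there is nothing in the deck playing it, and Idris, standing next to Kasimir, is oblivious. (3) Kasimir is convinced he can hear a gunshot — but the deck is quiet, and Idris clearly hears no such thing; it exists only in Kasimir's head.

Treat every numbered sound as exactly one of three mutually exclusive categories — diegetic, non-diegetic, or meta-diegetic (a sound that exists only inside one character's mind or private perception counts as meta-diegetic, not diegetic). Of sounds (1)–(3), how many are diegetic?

Sound (1): the sound comes from a bottle physically present in the location, so diegetic.
(2) remembered music, private to Kasimir — Idris is oblivious because it isn't in the room → meta-diegetic.
(3) is meta-diegetic: subjective to Kasimir: the deck is silent and Idris hears nothing.
So 1 of the 3 is diegetic: (1).

1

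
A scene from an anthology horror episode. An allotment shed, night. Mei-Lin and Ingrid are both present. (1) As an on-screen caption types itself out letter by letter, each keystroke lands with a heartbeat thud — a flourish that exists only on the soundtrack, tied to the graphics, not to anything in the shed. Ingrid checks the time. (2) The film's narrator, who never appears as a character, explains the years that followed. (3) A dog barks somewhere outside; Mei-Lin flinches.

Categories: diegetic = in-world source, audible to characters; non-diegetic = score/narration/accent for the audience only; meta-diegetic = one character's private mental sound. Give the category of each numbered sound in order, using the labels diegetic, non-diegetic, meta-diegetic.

non-diegetic, non-diegetic, diegetic

Sound (1): sound married to a title/caption — outside the diegesis by definition, so non-diegetic.
(2) is non-diegetic: external voice-over — not a character, not heard by anyone in the scene.
(3) is diegetic: an in-world source (a dog); characters could hear it.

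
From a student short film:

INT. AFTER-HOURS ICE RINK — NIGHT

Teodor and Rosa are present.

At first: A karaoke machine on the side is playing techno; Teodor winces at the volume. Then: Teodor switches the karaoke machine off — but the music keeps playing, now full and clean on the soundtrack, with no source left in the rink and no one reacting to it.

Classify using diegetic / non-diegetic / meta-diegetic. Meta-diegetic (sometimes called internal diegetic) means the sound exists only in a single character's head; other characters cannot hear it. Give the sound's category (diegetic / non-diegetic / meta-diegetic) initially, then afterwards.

Initially: a karaoke machine is a real in-scene source and Teodor reacts to it → diegetic.
Afterwards: there is no longer any in-world source and no one can hear it — it has become underscore → non-diegetic.

diegetic, non-diegetic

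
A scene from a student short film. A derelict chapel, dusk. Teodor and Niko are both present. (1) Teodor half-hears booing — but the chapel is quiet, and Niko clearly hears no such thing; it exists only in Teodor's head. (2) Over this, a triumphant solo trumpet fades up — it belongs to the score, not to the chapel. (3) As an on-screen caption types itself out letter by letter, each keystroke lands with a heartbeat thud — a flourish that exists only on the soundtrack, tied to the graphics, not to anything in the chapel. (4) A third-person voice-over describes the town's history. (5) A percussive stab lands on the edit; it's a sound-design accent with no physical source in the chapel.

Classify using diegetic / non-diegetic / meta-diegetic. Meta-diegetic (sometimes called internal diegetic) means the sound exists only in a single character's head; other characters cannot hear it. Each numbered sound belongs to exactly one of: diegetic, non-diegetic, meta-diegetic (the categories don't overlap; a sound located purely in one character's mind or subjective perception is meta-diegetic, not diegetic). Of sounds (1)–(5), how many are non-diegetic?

4

Sound (1): subjective to Teodor: the chapel is silent and Niko hears nothing, so meta-diegetic.
(2) score with no on-screen or off-screen source; it exists for the audience alone → non-diegetic.
Sound (3): sound married to a title/caption — outside the diegesis by definition, so non-diegetic.
(4) is non-diegetic: commentary laid over the scene from outside the fiction.
(5) is non-diegetic: nothing in the scene produces it; it's an accent added for the audience.
So 4 of the 5 are non-diegetic: (2), (3), (4), (5).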